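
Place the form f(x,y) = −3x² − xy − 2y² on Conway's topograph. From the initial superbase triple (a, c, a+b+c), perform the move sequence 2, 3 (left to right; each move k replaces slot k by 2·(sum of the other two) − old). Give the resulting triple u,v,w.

start (-3,-2,-6) = (f(1,0),f(0,1),f(1,1))
replace slot 2: 2·((-3)+(-6)) − (-2) = -16 → (-3,-16,-6)
replace slot 3: 2·((-3)+(-16)) − (-6) = -32 → (-3,-16,-32)

-3,-16,-32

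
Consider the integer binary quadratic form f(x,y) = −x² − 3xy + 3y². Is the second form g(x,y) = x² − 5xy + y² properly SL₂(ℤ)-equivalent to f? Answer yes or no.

D₁ = 21, D₂ = 21
river cycle of f (length 2): (3, 3, -1), (-1, 3, 3)
river cycle of g (length 2): (1, 3, -3), (-3, 3, 1)
cycles differ ⇒ inequivalent

no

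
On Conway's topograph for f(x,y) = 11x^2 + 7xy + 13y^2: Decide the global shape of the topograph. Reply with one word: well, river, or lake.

D = b²−4ac = 7² − 4·11·13 = -523
D < 0 ⇒ definite ⇒ every region one sign ⇒ single well

well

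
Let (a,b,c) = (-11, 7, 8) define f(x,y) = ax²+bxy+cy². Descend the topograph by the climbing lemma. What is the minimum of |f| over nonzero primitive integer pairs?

river: ρ → (8,9,-10)
river: ρ → (-10,11,7)
river: ρ → (7,17,-4)
river: ρ → (-4,15,11)
river: ρ → (11,7,-8)
river: ρ → (-8,9,10)
river: ρ → (10,11,-7)
river: ρ → (-7,17,4)
river: ρ → (4,15,-11)
river: ρ → (-11,7,8)
closes: descent 0, river 10
min |a| on river = 4

4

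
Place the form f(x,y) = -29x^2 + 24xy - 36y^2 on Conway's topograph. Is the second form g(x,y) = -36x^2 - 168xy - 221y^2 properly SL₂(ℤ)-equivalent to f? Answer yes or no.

D₁ = -3600, D₂ = -3600
f is negative-definite; reduce −f:
−f: reduced (well bottom): (29,-24,36) with a≤c, −a<b≤a
flip sign back: reduced form of f is (-29,24,-36)
g is negative-definite; reduce −g:
−g: translate: b→24 (≡168 mod 72), so (36,168,221)→(36,24,29)
−g: flip: (36,24,29)→(29,-24,36)
−g: reduced (well bottom): (29,-24,36) with a≤c, −a<b≤a
flip sign back: reduced form of g is (-29,24,-36)
reduced forms (-29, 24, -36) vs (-29, 24, -36) ⇒ equivalent

yes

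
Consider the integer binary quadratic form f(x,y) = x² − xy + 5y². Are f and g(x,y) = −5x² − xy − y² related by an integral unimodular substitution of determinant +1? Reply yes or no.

D₁ = -19, D₂ = -19
f: translate: b→1 (≡-1 mod 2), so (1,-1,5)→(1,1,5)
f: reduced (well bottom): (1,1,5) with a≤c, −a<b≤a
g is negative-definite; reduce −g:
−g: flip: (5,1,1)→(1,-1,5)
−g: translate: b→1 (≡-1 mod 2), so (1,-1,5)→(1,1,5)
−g: reduced (well bottom): (1,1,5) with a≤c, −a<b≤a
flip sign back: reduced form of g is (-1,-1,-5)
reduced forms (1, 1, 5) vs (-1, -1, -5) ⇒ inequivalent

no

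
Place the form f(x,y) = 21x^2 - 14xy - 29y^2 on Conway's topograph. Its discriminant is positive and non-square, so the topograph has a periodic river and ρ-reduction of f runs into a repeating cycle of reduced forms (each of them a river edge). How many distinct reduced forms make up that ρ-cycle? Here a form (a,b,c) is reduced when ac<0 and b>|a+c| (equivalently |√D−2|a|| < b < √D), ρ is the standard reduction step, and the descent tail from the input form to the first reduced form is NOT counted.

D = 2632, ⌊√D⌋ = 51
descent: ρ → (-29,14,21)  [lands on river]
river: ρ → (21,28,-22)
river: ρ → (-22,16,27)
river: ρ → (27,38,-11)
river: ρ → (-11,50,3)
river: ρ → (3,46,-43)
river: ρ → (-43,40,6)
river: ρ → (6,44,-29)
ρ-cycle length = 8 (tail of 1 descent step not counted)

8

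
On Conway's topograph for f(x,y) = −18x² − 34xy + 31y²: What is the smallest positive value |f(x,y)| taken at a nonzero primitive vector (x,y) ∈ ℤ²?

descent: ρ → (31,34,-18)  [lands on river]
river: ρ → (-18,38,27)
river: ρ → (27,16,-29)
river: ρ → (-29,42,14)
river: ρ → (14,42,-29)
river: ρ → (-29,16,27)
river: ρ → (27,38,-18)
river: ρ → (-18,34,31)
river: ρ → (31,28,-21)
river: ρ → (-21,56,3)
river: ρ → (3,58,-2)
river: ρ → (-2,58,3)
river: ρ → (3,56,-21)
river: ρ → (-21,28,31)
closes: descent 1, river 14
min |a| on river = 2

2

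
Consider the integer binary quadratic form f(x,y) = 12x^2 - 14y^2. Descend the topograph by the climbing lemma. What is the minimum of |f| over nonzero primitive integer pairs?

descent: ρ → (-14,0,12)
descent: ρ → (12,24,-2)  [lands on river]
river: ρ → (-2,24,12)
closes: descent 2, river 2
min |a| on river = 2

2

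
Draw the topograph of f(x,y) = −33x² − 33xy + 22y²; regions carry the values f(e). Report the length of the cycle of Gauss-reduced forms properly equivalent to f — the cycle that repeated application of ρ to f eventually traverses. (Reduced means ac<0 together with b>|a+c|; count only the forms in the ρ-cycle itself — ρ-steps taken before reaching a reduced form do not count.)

D = 3993, ⌊√D⌋ = 63
descent: ρ → (22,33,-33)  [lands on river]
river: ρ → (-33,33,22)
river: ρ → (22,55,-11)
river: ρ → (-11,55,22)
ρ-cycle length = 4 (tail of 1 descent step not counted)

4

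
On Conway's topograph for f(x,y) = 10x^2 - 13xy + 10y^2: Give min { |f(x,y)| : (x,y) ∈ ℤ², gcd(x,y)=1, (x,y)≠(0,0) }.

translate: b→7 (≡-13 mod 20), so (10,-13,10)→(10,7,7)
flip: (10,7,7)→(7,-7,10)
translate: b→7 (≡-7 mod 14), so (7,-7,10)→(7,7,10)
reduced (well bottom): (7,7,10) with a≤c, −a<b≤a
well minimum = a = 7

7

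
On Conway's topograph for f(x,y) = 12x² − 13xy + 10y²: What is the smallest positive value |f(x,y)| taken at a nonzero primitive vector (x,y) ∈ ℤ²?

translate: b→11 (≡-13 mod 24), so (12,-13,10)→(12,11,9)
flip: (12,11,9)→(9,-11,12)
translate: b→7 (≡-11 mod 18), so (9,-11,12)→(9,7,10)
reduced (well bottom): (9,7,10) with a≤c, −a<b≤a
well minimum = a = 9

9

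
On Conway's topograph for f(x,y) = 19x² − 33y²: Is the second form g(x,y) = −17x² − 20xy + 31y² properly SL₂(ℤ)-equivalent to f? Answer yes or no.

D₁ = 2508, D₂ = 2508
river cycle of f (length 6): (19, 38, -14), (-14, 46, 7), (7, 38, -38), (-38, 38, 7), (7, 46, -14), (-14, 38, 19)
river cycle of g (length 6): (31, 20, -17), (-17, 48, 3), (3, 48, -17), (-17, 20, 31), (31, 42, -6), (-6, 42, 31)
cycles differ ⇒ inequivalent

no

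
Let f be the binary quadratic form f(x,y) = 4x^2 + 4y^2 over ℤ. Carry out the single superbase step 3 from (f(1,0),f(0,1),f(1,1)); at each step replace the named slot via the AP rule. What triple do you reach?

start (4,4,8) = (f(1,0),f(0,1),f(1,1))
replace slot 3: 2·(4+4) − 8 = 8 → (4,4,8)

4,4,8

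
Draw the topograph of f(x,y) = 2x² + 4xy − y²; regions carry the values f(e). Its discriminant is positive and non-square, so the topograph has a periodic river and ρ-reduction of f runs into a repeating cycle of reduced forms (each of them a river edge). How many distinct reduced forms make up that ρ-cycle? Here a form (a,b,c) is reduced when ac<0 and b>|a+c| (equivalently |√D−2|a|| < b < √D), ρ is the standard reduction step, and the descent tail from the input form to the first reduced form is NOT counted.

D = 24, ⌊√D⌋ = 4
river: ρ → (-1,4,2)
river: ρ → (2,4,-1)
ρ-cycle length = 2 (tail of 0 descent steps not counted)

2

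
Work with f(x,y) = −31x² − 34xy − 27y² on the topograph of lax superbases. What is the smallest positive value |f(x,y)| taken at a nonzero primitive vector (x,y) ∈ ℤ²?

translate: b→-28 (≡34 mod 62), so (31,34,27)→(31,-28,24)
flip: (31,-28,24)→(24,28,31)
translate: b→-20 (≡28 mod 48), so (24,28,31)→(24,-20,27)
reduced (well bottom): (24,-20,27) with a≤c, −a<b≤a
well minimum |f| = |-24| = 24 (negative-definite)

24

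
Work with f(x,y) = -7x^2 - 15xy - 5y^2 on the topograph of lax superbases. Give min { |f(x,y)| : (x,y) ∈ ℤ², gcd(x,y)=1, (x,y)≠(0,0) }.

descent: ρ → (-5,5,3)  [lands on river]
river: ρ → (3,7,-3)
river: ρ → (-3,5,5)
river: ρ → (5,5,-3)
river: ρ → (-3,7,3)
river: ρ → (3,5,-5)
closes: descent 1, river 6
min |a| on river = 3

3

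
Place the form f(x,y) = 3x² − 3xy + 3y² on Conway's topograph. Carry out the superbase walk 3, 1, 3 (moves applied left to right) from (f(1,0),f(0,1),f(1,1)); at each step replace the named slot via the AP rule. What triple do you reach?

start (3,3,3) = (f(1,0),f(0,1),f(1,1))
replace slot 3: 2·(3+3) − 3 = 9 → (3,3,9)
replace slot 1: 2·(3+9) − 3 = 21 → (21,3,9)
replace slot 3: 2·(21+3) − 9 = 39 → (21,3,39)

21,3,39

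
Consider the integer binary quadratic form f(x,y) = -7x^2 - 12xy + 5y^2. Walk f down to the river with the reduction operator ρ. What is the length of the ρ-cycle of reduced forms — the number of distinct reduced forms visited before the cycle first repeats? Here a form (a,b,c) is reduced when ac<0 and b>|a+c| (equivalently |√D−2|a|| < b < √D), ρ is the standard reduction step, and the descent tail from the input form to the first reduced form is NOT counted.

D = 284, ⌊√D⌋ = 16
descent: ρ → (5,12,-7)  [lands on river]
river: ρ → (-7,16,1)
river: ρ → (1,16,-7)
river: ρ → (-7,12,5)
river: ρ → (5,8,-11)
river: ρ → (-11,14,2)
river: ρ → (2,14,-11)
river: ρ → (-11,8,5)
ρ-cycle length = 8 (tail of 1 descent step not counted)

8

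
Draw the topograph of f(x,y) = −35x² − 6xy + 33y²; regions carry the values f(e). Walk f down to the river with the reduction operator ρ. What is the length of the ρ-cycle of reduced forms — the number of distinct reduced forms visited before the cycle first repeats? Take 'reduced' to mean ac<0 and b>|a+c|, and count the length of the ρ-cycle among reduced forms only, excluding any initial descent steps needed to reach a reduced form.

D = 4656, ⌊√D⌋ = 68
descent: ρ → (33,6,-35)  [lands on river]
river: ρ → (-35,64,4)
river: ρ → (4,64,-35)
river: ρ → (-35,6,33)
river: ρ → (33,60,-8)
river: ρ → (-8,68,1)
river: ρ → (1,68,-8)
river: ρ → (-8,60,33)
ρ-cycle length = 8 (tail of 1 descent step not counted)

8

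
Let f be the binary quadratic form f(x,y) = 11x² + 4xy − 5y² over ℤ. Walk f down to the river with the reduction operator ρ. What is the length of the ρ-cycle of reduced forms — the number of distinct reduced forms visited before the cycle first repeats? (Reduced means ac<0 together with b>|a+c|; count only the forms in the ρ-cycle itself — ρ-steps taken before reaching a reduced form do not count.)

D = 236, ⌊√D⌋ = 15
descent: ρ → (-5,6,10)  [lands on river]
river: ρ → (10,14,-1)
river: ρ → (-1,14,10)
river: ρ → (10,6,-5)
river: ρ → (-5,14,2)
river: ρ → (2,14,-5)
ρ-cycle length = 6 (tail of 1 descent step not counted)

6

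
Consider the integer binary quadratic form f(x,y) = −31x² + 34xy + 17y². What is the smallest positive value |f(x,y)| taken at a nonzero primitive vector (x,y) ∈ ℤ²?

river: ρ → (17,34,-31)
river: ρ → (-31,28,20)
river: ρ → (20,52,-7)
river: ρ → (-7,46,41)
river: ρ → (41,36,-12)
river: ρ → (-12,36,41)
river: ρ → (41,46,-7)
river: ρ → (-7,52,20)
river: ρ → (20,28,-31)
river: ρ → (-31,34,17)
closes: descent 0, river 10
min |a| on river = 7

7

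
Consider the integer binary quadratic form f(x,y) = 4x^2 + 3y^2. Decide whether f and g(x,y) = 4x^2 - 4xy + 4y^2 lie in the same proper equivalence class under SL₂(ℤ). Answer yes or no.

D₁ = -48, D₂ = -48
f: flip: (4,0,3)→(3,0,4)
f: reduced (well bottom): (3,0,4) with a≤c, −a<b≤a
g: translate: b→4 (≡-4 mod 8), so (4,-4,4)→(4,4,4)
g: reduced (well bottom): (4,4,4) with a≤c, −a<b≤a
reduced forms (3, 0, 4) vs (4, 4, 4) ⇒ inequivalent

no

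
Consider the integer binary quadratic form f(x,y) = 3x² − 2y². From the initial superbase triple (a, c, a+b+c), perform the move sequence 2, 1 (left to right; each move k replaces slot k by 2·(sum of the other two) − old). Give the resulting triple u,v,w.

start (3,-2,1) = (f(1,0),f(0,1),f(1,1))
replace slot 2: 2·(3+1) − (-2) = 10 → (3,10,1)
replace slot 1: 2·(10+1) − 3 = 19 → (19,10,1)

19,10,1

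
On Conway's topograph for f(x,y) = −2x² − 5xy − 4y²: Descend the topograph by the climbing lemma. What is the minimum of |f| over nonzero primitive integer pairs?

translate: b→1 (≡5 mod 4), so (2,5,4)→(2,1,1)
flip: (2,1,1)→(1,-1,2)
translate: b→1 (≡-1 mod 2), so (1,-1,2)→(1,1,2)
reduced (well bottom): (1,1,2) with a≤c, −a<b≤a
well minimum |f| = |-1| = 1 (negative-definite)

1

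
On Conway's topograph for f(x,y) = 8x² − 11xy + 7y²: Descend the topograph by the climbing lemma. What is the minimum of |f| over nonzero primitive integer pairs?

translate: b→5 (≡-11 mod 16), so (8,-11,7)→(8,5,4)
flip: (8,5,4)→(4,-5,8)
translate: b→3 (≡-5 mod 8), so (4,-5,8)→(4,3,7)
reduced (well bottom): (4,3,7) with a≤c, −a<b≤a
well minimum = a = 4

4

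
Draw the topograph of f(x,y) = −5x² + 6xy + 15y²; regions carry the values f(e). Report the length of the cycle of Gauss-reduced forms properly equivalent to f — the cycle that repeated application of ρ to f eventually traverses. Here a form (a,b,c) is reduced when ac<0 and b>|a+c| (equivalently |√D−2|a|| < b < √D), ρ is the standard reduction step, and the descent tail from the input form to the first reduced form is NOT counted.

D = 336, ⌊√D⌋ = 18
descent: ρ → (15,-6,-5)
descent: ρ → (-5,16,4)  [lands on river]
river: ρ → (4,16,-5)
river: ρ → (-5,14,7)
river: ρ → (7,14,-5)
ρ-cycle length = 4 (tail of 2 descent steps not counted)

4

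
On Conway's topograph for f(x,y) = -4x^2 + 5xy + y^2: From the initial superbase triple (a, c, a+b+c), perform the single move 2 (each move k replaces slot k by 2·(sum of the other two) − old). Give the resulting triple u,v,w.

start (-4,1,2) = (f(1,0),f(0,1),f(1,1))
replace slot 2: 2·((-4)+2) − 1 = -5 → (-4,-5,2)

-4,-5,2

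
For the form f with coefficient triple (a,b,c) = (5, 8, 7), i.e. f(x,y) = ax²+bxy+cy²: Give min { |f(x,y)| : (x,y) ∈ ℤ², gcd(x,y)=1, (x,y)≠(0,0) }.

translate: b→-2 (≡8 mod 10), so (5,8,7)→(5,-2,4)
flip: (5,-2,4)→(4,2,5)
reduced (well bottom): (4,2,5) with a≤c, −a<b≤a
well minimum = a = 4

4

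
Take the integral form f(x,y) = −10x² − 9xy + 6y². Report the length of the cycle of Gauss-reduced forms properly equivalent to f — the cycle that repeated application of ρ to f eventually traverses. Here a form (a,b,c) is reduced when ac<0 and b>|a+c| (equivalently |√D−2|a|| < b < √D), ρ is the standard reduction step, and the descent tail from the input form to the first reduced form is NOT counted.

D = 321, ⌊√D⌋ = 17
descent: ρ → (6,9,-10)  [lands on river]
river: ρ → (-10,11,5)
river: ρ → (5,9,-12)
river: ρ → (-12,15,2)
river: ρ → (2,17,-4)
river: ρ → (-4,15,6)
ρ-cycle length = 6 (tail of 1 descent step not counted)

6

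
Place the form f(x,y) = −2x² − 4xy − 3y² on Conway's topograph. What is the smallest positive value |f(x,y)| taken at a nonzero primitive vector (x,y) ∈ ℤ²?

translate: b→0 (≡4 mod 4), so (2,4,3)→(2,0,1)
flip: (2,0,1)→(1,0,2)
reduced (well bottom): (1,0,2) with a≤c, −a<b≤a
well minimum |f| = |-1| = 1 (negative-definite)

1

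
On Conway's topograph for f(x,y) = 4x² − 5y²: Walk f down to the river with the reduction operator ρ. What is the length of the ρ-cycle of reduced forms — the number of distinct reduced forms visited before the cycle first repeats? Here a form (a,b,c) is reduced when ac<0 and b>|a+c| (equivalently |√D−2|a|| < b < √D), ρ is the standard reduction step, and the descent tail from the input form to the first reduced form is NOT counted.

D = 80, ⌊√D⌋ = 8
descent: ρ → (-5,0,4)
descent: ρ → (4,8,-1)  [lands on river]
river: ρ → (-1,8,4)
ρ-cycle length = 2 (tail of 2 descent steps not counted)

2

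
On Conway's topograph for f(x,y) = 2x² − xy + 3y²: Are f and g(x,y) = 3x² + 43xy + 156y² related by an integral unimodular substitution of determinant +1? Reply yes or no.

D₁ = -23, D₂ = -23
f: reduced (well bottom): (2,-1,3) with a≤c, −a<b≤a
g: translate: b→1 (≡43 mod 6), so (3,43,156)→(3,1,2)
g: flip: (3,1,2)→(2,-1,3)
g: reduced (well bottom): (2,-1,3) with a≤c, −a<b≤a
reduced forms (2, -1, 3) vs (2, -1, 3) ⇒ equivalent

yes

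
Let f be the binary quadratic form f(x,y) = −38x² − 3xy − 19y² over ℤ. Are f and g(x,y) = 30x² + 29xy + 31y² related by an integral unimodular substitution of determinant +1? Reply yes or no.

D₁ = -2879, D₂ = -2879
f is negative-definite; reduce −f:
−f: flip: (38,3,19)→(19,-3,38)
−f: reduced (well bottom): (19,-3,38) with a≤c, −a<b≤a
flip sign back: reduced form of f is (-19,3,-38)
g: reduced (well bottom): (30,29,31) with a≤c, −a<b≤a
reduced forms (-19, 3, -38) vs (30, 29, 31) ⇒ inequivalent

no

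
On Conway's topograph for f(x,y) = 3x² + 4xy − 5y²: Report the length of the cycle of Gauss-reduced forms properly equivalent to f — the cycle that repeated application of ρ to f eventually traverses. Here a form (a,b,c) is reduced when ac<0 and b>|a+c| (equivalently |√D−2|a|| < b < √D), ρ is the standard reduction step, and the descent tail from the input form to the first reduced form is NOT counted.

D = 76, ⌊√D⌋ = 8
river: ρ → (-5,6,2)
river: ρ → (2,6,-5)
river: ρ → (-5,4,3)
river: ρ → (3,8,-1)
river: ρ → (-1,8,3)
river: ρ → (3,4,-5)
ρ-cycle length = 6 (tail of 0 descent steps not counted)

6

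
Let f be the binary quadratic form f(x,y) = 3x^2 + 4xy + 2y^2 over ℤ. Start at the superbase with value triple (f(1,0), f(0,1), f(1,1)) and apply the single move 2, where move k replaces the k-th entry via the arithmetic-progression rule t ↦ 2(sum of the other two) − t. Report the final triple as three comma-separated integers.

start (3,2,9) = (f(1,0),f(0,1),f(1,1))
replace slot 2: 2·(3+9) − 2 = 22 → (3,22,9)

3,22,9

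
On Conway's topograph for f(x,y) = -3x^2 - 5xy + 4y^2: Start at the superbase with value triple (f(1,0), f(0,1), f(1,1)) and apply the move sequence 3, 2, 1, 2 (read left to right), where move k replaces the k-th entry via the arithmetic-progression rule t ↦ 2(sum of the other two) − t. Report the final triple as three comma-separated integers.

start (-3,4,-4) = (f(1,0),f(0,1),f(1,1))
replace slot 3: 2·((-3)+4) − (-4) = 6 → (-3,4,6)
replace slot 2: 2·((-3)+6) − 4 = 2 → (-3,2,6)
replace slot 1: 2·(2+6) − (-3) = 19 → (19,2,6)
replace slot 2: 2·(19+6) − 2 = 48 → (19,48,6)

19,48,6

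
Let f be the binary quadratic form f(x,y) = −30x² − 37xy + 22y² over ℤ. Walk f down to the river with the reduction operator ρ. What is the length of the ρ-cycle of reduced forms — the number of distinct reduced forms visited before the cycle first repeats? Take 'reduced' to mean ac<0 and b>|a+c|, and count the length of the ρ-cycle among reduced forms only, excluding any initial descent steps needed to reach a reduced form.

D = 4009, ⌊√D⌋ = 63
descent: ρ → (22,37,-30)  [lands on river]
river: ρ → (-30,23,29)
river: ρ → (29,35,-24)
river: ρ → (-24,61,3)
river: ρ → (3,59,-44)
river: ρ → (-44,29,18)
river: ρ → (18,43,-30)
river: ρ → (-30,17,31)
river: ρ → (31,45,-16)
river: ρ → (-16,51,22)
ρ-cycle length = 10 (tail of 1 descent step not counted)

10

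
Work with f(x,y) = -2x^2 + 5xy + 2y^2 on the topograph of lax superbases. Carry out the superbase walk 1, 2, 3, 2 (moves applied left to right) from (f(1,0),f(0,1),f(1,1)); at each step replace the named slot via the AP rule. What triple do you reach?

start (-2,2,5) = (f(1,0),f(0,1),f(1,1))
replace slot 1: 2·(2+5) − (-2) = 16 → (16,2,5)
replace slot 2: 2·(16+5) − 2 = 40 → (16,40,5)
replace slot 3: 2·(16+40) − 5 = 107 → (16,40,107)
replace slot 2: 2·(16+107) − 40 = 206 → (16,206,107)

16,206,107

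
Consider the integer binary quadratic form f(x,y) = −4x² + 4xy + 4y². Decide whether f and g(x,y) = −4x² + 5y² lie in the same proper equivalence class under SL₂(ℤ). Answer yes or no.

D₁ = 80, D₂ = 80
river cycle of f (length 2): (4, 4, -4), (-4, 4, 4)
river cycle of g (length 2): (-4, 8, 1), (1, 8, -4)
cycles differ ⇒ inequivalent

no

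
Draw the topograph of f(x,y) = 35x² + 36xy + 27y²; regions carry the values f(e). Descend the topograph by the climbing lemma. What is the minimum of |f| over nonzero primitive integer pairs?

translate: b→-34 (≡36 mod 70), so (35,36,27)→(35,-34,26)
flip: (35,-34,26)→(26,34,35)
translate: b→-18 (≡34 mod 52), so (26,34,35)→(26,-18,27)
reduced (well bottom): (26,-18,27) with a≤c, −a<b≤a
well minimum = a = 26

26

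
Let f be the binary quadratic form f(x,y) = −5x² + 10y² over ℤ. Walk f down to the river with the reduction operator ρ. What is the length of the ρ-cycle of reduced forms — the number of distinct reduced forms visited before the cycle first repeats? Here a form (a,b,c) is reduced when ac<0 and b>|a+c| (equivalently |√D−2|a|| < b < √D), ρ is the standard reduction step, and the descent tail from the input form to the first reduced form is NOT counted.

D = 200, ⌊√D⌋ = 14
descent: ρ → (10,0,-5)
descent: ρ → (-5,10,5)  [lands on river]
river: ρ → (5,10,-5)
ρ-cycle length = 2 (tail of 2 descent steps not counted)

2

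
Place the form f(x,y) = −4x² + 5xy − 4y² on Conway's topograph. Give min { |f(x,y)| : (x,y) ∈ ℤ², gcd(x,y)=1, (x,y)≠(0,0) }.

translate: b→3 (≡-5 mod 8), so (4,-5,4)→(4,3,3)
flip: (4,3,3)→(3,-3,4)
translate: b→3 (≡-3 mod 6), so (3,-3,4)→(3,3,4)
reduced (well bottom): (3,3,4) with a≤c, −a<b≤a
well minimum |f| = |-3| = 3 (negative-definite)

3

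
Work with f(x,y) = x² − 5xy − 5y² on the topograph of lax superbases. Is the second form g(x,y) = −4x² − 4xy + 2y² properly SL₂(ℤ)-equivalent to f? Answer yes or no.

D₁ = 45, D₂ = 48
discriminants differ ⇒ not SL₂(ℤ)-equivalent

no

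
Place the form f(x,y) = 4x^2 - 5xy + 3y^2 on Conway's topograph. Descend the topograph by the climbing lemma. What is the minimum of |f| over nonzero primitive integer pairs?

translate: b→3 (≡-5 mod 8), so (4,-5,3)→(4,3,2)
flip: (4,3,2)→(2,-3,4)
translate: b→1 (≡-3 mod 4), so (2,-3,4)→(2,1,3)
reduced (well bottom): (2,1,3) with a≤c, −a<b≤a
well minimum = a = 2

2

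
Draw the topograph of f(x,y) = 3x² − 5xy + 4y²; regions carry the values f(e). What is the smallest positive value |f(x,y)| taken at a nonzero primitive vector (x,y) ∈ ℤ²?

translate: b→1 (≡-5 mod 6), so (3,-5,4)→(3,1,2)
flip: (3,1,2)→(2,-1,3)
reduced (well bottom): (2,-1,3) with a≤c, −a<b≤a
well minimum = a = 2

2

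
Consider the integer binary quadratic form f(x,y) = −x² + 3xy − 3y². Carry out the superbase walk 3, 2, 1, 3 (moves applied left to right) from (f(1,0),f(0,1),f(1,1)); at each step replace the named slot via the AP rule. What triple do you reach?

start (-1,-3,-1) = (f(1,0),f(0,1),f(1,1))
replace slot 3: 2·((-1)+(-3)) − (-1) = -7 → (-1,-3,-7)
replace slot 2: 2·((-1)+(-7)) − (-3) = -13 → (-1,-13,-7)
replace slot 1: 2·((-13)+(-7)) − (-1) = -39 → (-39,-13,-7)
replace slot 3: 2·((-39)+(-13)) − (-7) = -97 → (-39,-13,-97)

-39,-13,-97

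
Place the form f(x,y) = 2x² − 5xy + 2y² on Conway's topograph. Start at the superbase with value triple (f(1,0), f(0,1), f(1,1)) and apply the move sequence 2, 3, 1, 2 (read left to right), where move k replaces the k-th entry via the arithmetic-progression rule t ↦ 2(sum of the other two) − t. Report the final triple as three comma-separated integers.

start (2,2,-1) = (f(1,0),f(0,1),f(1,1))
replace slot 2: 2·(2+(-1)) − 2 = 0 → (2,0,-1)
replace slot 3: 2·(2+0) − (-1) = 5 → (2,0,5)
replace slot 1: 2·(0+5) − 2 = 8 → (8,0,5)
replace slot 2: 2·(8+5) − 0 = 26 → (8,26,5)

8,26,5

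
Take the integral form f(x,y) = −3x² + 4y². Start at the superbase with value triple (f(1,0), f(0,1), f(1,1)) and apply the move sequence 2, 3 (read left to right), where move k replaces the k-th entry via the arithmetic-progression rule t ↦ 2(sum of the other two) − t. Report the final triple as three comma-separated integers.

start (-3,4,1) = (f(1,0),f(0,1),f(1,1))
replace slot 2: 2·((-3)+1) − 4 = -8 → (-3,-8,1)
replace slot 3: 2·((-3)+(-8)) − 1 = -23 → (-3,-8,-23)

-3,-8,-23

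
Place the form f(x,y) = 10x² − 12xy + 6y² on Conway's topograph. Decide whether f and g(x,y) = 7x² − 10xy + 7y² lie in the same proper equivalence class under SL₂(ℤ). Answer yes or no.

D₁ = -96, D₂ = -96
f: translate: b→8 (≡-12 mod 20), so (10,-12,6)→(10,8,4)
f: flip: (10,8,4)→(4,-8,10)
f: translate: b→0 (≡-8 mod 8), so (4,-8,10)→(4,0,6)
f: reduced (well bottom): (4,0,6) with a≤c, −a<b≤a
g: translate: b→4 (≡-10 mod 14), so (7,-10,7)→(7,4,4)
g: flip: (7,4,4)→(4,-4,7)
g: translate: b→4 (≡-4 mod 8), so (4,-4,7)→(4,4,7)
g: reduced (well bottom): (4,4,7) with a≤c, −a<b≤a
reduced forms (4, 0, 6) vs (4, 4, 7) ⇒ inequivalent

no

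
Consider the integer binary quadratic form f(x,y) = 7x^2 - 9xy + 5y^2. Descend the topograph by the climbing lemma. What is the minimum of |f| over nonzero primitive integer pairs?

translate: b→5 (≡-9 mod 14), so (7,-9,5)→(7,5,3)
flip: (7,5,3)→(3,-5,7)
translate: b→1 (≡-5 mod 6), so (3,-5,7)→(3,1,5)
reduced (well bottom): (3,1,5) with a≤c, −a<b≤a
well minimum = a = 3

3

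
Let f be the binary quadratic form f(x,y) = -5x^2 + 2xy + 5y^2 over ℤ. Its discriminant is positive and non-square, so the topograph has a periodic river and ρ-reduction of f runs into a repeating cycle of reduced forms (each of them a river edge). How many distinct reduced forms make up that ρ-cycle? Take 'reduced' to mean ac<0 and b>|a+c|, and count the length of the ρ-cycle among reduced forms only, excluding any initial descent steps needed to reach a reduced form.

D = 104, ⌊√D⌋ = 10
river: ρ → (5,8,-2)
river: ρ → (-2,8,5)
river: ρ → (5,2,-5)
river: ρ → (-5,8,2)
river: ρ → (2,8,-5)
river: ρ → (-5,2,5)
ρ-cycle length = 6 (tail of 0 descent steps not counted)

6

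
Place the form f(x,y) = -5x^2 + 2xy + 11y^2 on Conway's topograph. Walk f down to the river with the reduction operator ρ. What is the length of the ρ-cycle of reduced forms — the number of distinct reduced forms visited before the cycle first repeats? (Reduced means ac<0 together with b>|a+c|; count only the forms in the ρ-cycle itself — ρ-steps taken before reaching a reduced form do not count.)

D = 224, ⌊√D⌋ = 14
descent: ρ → (11,-2,-5)
descent: ρ → (-5,12,4)  [lands on river]
river: ρ → (4,12,-5)
river: ρ → (-5,8,8)
river: ρ → (8,8,-5)
ρ-cycle length = 4 (tail of 2 descent steps not counted)

4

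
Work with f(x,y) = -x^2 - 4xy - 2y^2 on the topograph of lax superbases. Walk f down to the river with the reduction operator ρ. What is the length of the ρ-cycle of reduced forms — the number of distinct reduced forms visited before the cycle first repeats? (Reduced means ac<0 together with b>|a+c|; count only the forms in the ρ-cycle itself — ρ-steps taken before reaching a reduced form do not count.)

D = 8, ⌊√D⌋ = 2
descent: ρ → (-2,0,1)
descent: ρ → (1,2,-1)  [lands on river]
river: ρ → (-1,2,1)
ρ-cycle length = 2 (tail of 2 descent steps not counted)

2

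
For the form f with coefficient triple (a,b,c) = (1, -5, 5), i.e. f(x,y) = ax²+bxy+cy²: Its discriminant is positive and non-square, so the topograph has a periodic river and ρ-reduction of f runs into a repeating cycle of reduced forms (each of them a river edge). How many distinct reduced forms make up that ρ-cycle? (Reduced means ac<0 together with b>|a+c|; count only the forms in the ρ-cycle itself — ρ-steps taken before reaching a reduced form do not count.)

D = 5, ⌊√D⌋ = 2
descent: ρ → (5,5,1)
descent: ρ → (1,1,-1)  [lands on river]
river: ρ → (-1,1,1)
ρ-cycle length = 2 (tail of 2 descent steps not counted)

2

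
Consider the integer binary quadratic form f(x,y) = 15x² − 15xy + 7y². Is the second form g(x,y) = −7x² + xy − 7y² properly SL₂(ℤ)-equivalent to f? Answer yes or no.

D₁ = -195, D₂ = -195
f: translate: b→15 (≡-15 mod 30), so (15,-15,7)→(15,15,7)
f: flip: (15,15,7)→(7,-15,15)
f: translate: b→-1 (≡-15 mod 14), so (7,-15,15)→(7,-1,7)
f: flip: (7,-1,7)→(7,1,7)
f: reduced (well bottom): (7,1,7) with a≤c, −a<b≤a
g is negative-definite; reduce −g:
−g: flip: (7,-1,7)→(7,1,7)
−g: reduced (well bottom): (7,1,7) with a≤c, −a<b≤a
flip sign back: reduced form of g is (-7,-1,-7)
reduced forms (7, 1, 7) vs (-7, -1, -7) ⇒ inequivalent

no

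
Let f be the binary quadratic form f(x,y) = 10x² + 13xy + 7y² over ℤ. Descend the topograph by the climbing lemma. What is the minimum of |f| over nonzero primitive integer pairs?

translate: b→-7 (≡13 mod 20), so (10,13,7)→(10,-7,4)
flip: (10,-7,4)→(4,7,10)
translate: b→-1 (≡7 mod 8), so (4,7,10)→(4,-1,7)
reduced (well bottom): (4,-1,7) with a≤c, −a<b≤a
well minimum = a = 4

4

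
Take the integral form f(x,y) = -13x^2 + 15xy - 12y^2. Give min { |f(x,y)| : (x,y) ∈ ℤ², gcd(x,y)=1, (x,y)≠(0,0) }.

translate: b→11 (≡-15 mod 26), so (13,-15,12)→(13,11,10)
flip: (13,11,10)→(10,-11,13)
translate: b→9 (≡-11 mod 20), so (10,-11,13)→(10,9,12)
reduced (well bottom): (10,9,12) with a≤c, −a<b≤a
well minimum |f| = |-10| = 10 (negative-definite)

10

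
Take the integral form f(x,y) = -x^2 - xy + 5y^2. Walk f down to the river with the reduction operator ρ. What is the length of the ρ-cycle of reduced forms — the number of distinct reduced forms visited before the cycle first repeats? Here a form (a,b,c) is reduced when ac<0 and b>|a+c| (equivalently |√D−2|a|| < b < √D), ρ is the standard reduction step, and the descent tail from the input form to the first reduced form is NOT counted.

D = 21, ⌊√D⌋ = 4
descent: ρ → (5,1,-1)
descent: ρ → (-1,3,3)  [lands on river]
river: ρ → (3,3,-1)
ρ-cycle length = 2 (tail of 2 descent steps not counted)

2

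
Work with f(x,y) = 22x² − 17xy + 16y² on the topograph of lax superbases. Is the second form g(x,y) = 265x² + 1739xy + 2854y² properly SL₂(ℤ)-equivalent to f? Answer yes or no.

D₁ = -1119, D₂ = -1119
f: flip: (22,-17,16)→(16,17,22)
f: translate: b→-15 (≡17 mod 32), so (16,17,22)→(16,-15,21)
f: reduced (well bottom): (16,-15,21) with a≤c, −a<b≤a
g: translate: b→149 (≡1739 mod 530), so (265,1739,2854)→(265,149,22)
g: flip: (265,149,22)→(22,-149,265)
g: translate: b→-17 (≡-149 mod 44), so (22,-149,265)→(22,-17,16)
g: flip: (22,-17,16)→(16,17,22)
g: translate: b→-15 (≡17 mod 32), so (16,17,22)→(16,-15,21)
g: reduced (well bottom): (16,-15,21) with a≤c, −a<b≤a
reduced forms (16, -15, 21) vs (16, -15, 21) ⇒ equivalent

yes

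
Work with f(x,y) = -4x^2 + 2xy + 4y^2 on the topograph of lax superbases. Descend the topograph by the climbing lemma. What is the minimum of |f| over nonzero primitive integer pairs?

river: ρ → (4,6,-2)
river: ρ → (-2,6,4)
river: ρ → (4,2,-4)
river: ρ → (-4,6,2)
river: ρ → (2,6,-4)
river: ρ → (-4,2,4)
closes: descent 0, river 6
min |a| on river = 2

2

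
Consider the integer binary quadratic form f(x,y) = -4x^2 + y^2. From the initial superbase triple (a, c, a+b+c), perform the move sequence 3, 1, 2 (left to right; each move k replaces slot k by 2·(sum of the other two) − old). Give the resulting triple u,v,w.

start (-4,1,-3) = (f(1,0),f(0,1),f(1,1))
replace slot 3: 2·((-4)+1) − (-3) = -3 → (-4,1,-3)
replace slot 1: 2·(1+(-3)) − (-4) = 0 → (0,1,-3)
replace slot 2: 2·(0+(-3)) − 1 = -7 → (0,-7,-3)

0,-7,-3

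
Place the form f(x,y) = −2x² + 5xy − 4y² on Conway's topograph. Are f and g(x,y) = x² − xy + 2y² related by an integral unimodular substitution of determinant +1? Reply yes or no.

D₁ = -7, D₂ = -7
f is negative-definite; reduce −f:
−f: translate: b→-1 (≡-5 mod 4), so (2,-5,4)→(2,-1,1)
−f: flip: (2,-1,1)→(1,1,2)
−f: reduced (well bottom): (1,1,2) with a≤c, −a<b≤a
flip sign back: reduced form of f is (-1,-1,-2)
g: translate: b→1 (≡-1 mod 2), so (1,-1,2)→(1,1,2)
g: reduced (well bottom): (1,1,2) with a≤c, −a<b≤a
reduced forms (-1, -1, -2) vs (1, 1, 2) ⇒ inequivalent

no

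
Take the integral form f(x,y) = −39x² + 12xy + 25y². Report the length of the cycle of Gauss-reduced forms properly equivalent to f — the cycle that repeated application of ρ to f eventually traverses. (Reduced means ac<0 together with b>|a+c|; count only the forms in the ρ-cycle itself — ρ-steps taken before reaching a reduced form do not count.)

D = 4044, ⌊√D⌋ = 63
descent: ρ → (25,38,-26)  [lands on river]
river: ρ → (-26,14,37)
river: ρ → (37,60,-3)
river: ρ → (-3,60,37)
river: ρ → (37,14,-26)
river: ρ → (-26,38,25)
river: ρ → (25,62,-2)
river: ρ → (-2,62,25)
ρ-cycle length = 8 (tail of 1 descent step not counted)

8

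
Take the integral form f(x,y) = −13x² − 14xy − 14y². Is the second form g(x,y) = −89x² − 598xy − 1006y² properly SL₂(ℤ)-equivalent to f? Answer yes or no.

D₁ = -532, D₂ = -532
f is negative-definite; reduce −f:
−f: translate: b→-12 (≡14 mod 26), so (13,14,14)→(13,-12,13)
−f: flip: (13,-12,13)→(13,12,13)
−f: reduced (well bottom): (13,12,13) with a≤c, −a<b≤a
flip sign back: reduced form of f is (-13,-12,-13)
g is negative-definite; reduce −g:
−g: translate: b→64 (≡598 mod 178), so (89,598,1006)→(89,64,13)
−g: flip: (89,64,13)→(13,-64,89)
−g: translate: b→-12 (≡-64 mod 26), so (13,-64,89)→(13,-12,13)
−g: flip: (13,-12,13)→(13,12,13)
−g: reduced (well bottom): (13,12,13) with a≤c, −a<b≤a
flip sign back: reduced form of g is (-13,-12,-13)
reduced forms (-13, -12, -13) vs (-13, -12, -13) ⇒ equivalent

yes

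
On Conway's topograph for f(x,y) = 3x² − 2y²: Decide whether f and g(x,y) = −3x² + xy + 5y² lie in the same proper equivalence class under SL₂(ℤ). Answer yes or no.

D₁ = 24, D₂ = 61
discriminants differ ⇒ not SL₂(ℤ)-equivalent

no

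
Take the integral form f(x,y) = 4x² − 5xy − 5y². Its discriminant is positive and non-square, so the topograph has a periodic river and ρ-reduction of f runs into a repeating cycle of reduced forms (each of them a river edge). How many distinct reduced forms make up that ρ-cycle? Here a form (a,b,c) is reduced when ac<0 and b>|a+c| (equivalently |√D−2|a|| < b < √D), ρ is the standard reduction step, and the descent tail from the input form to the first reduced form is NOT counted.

D = 105, ⌊√D⌋ = 10
descent: ρ → (-5,5,4)  [lands on river]
river: ρ → (4,3,-6)
river: ρ → (-6,9,1)
river: ρ → (1,9,-6)
river: ρ → (-6,3,4)
river: ρ → (4,5,-5)
ρ-cycle length = 6 (tail of 1 descent step not counted)

6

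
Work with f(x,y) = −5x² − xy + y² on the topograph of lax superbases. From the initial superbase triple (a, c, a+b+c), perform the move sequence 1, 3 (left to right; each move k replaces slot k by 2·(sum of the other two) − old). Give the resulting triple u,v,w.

start (-5,1,-5) = (f(1,0),f(0,1),f(1,1))
replace slot 1: 2·(1+(-5)) − (-5) = -3 → (-3,1,-5)
replace slot 3: 2·((-3)+1) − (-5) = 1 → (-3,1,1)

-3,1,1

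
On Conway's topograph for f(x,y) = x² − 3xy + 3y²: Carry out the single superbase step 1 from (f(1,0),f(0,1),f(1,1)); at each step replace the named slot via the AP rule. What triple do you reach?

start (1,3,1) = (f(1,0),f(0,1),f(1,1))
replace slot 1: 2·(3+1) − 1 = 7 → (7,3,1)

7,3,1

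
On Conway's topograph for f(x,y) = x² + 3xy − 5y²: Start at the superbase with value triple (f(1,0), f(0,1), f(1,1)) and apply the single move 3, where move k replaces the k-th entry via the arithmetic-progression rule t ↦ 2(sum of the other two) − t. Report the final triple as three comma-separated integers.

start (1,-5,-1) = (f(1,0),f(0,1),f(1,1))
replace slot 3: 2·(1+(-5)) − (-1) = -7 → (1,-5,-7)

1,-5,-7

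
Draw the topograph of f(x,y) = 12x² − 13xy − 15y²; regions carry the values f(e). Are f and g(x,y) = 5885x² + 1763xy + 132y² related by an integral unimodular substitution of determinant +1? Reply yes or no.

D₁ = 889, D₂ = 889
river cycle of f (length 42): (-15, 13, 12), (12, 11, -16), (-16, 21, 7), (7, 21, -16), (-16, 11, 12), (12, 13, -15), (-15, 17, 10), (10, 23, -9), (-9, 13, 20), (20, 27, -2), … (32 more)
river cycle of g (length 42): (12, 11, -16), (-16, 21, 7), (7, 21, -16), (-16, 11, 12), (12, 13, -15), (-15, 17, 10), (10, 23, -9), (-9, 13, 20), (20, 27, -2), (-2, 29, 6), … (32 more)
cycles coincide ⇒ equivalent

yes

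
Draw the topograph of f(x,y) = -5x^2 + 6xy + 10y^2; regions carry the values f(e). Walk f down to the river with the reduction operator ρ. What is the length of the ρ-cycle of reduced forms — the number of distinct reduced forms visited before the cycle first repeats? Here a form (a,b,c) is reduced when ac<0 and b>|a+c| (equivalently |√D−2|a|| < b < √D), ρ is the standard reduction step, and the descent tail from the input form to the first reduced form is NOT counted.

D = 236, ⌊√D⌋ = 15
river: ρ → (10,14,-1)
river: ρ → (-1,14,10)
river: ρ → (10,6,-5)
river: ρ → (-5,14,2)
river: ρ → (2,14,-5)
river: ρ → (-5,6,10)
ρ-cycle length = 6 (tail of 0 descent steps not counted)

6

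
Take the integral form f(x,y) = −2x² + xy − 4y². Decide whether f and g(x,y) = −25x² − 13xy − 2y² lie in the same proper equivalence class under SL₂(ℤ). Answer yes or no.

D₁ = -31, D₂ = -31
f is negative-definite; reduce −f:
−f: reduced (well bottom): (2,-1,4) with a≤c, −a<b≤a
flip sign back: reduced form of f is (-2,1,-4)
g is negative-definite; reduce −g:
−g: flip: (25,13,2)→(2,-13,25)
−g: translate: b→-1 (≡-13 mod 4), so (2,-13,25)→(2,-1,4)
−g: reduced (well bottom): (2,-1,4) with a≤c, −a<b≤a
flip sign back: reduced form of g is (-2,1,-4)
reduced forms (-2, 1, -4) vs (-2, 1, -4) ⇒ equivalent

yes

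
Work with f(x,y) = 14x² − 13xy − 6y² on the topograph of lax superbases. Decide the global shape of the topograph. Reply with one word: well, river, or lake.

D = b²−4ac = (-13)² − 4·14·(-6) = 505
D > 0 non-square ⇒ indefinite ⇒ periodic river

river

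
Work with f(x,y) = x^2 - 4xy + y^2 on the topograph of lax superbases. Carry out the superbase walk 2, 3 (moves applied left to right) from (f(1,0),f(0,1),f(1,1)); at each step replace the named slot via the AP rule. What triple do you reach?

start (1,1,-2) = (f(1,0),f(0,1),f(1,1))
replace slot 2: 2·(1+(-2)) − 1 = -3 → (1,-3,-2)
replace slot 3: 2·(1+(-3)) − (-2) = -2 → (1,-3,-2)

1,-3,-2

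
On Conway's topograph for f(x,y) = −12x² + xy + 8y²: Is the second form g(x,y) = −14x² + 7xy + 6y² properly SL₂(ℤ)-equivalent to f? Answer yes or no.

D₁ = 385, D₂ = 385
river cycle of f (length 10): (8, 15, -5), (-5, 15, 8), (8, 17, -3), (-3, 19, 2), (2, 17, -12), (-12, 7, 7), (7, 7, -12), (-12, 17, 2), (2, 19, -3), (-3, 17, 8)
river cycle of g (length 12): (6, 17, -4), (-4, 15, 10), (10, 5, -9), (-9, 13, 6), (6, 11, -11), (-11, 11, 6), (6, 13, -9), (-9, 5, 10), (10, 15, -4), (-4, 17, 6), … (2 more)
cycles differ ⇒ inequivalent

no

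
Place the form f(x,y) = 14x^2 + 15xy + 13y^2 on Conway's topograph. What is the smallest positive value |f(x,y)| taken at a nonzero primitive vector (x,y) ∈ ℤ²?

translate: b→-13 (≡15 mod 28), so (14,15,13)→(14,-13,12)
flip: (14,-13,12)→(12,13,14)
translate: b→-11 (≡13 mod 24), so (12,13,14)→(12,-11,13)
reduced (well bottom): (12,-11,13) with a≤c, −a<b≤a
well minimum = a = 12

12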